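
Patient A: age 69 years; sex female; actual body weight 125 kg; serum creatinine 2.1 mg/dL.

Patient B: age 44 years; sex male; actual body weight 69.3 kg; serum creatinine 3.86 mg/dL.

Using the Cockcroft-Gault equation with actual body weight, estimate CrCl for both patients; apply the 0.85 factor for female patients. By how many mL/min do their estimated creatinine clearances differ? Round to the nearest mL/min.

Patient A: CrCl = (140 − 69) × 125 / (72 × 2.1) × 0.85 = 8875.0 / 151.20 × 0.85 ≈ 49.9 mL/min
Patient B: CrCl = (140 − 44) × 69.3 / (72 × 3.86) = 6652.8 / 277.92 ≈ 23.9 mL/min
|49.9 − 23.9| = 26.0 mL/min

26 mL/min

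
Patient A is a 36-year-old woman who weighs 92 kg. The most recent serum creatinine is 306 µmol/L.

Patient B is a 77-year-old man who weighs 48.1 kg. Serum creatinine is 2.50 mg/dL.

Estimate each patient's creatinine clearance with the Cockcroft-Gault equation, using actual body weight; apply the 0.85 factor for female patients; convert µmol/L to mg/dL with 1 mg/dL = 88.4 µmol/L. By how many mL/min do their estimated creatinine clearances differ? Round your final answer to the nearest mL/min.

16 mL/min

Patient A: SCr = 306 / 88.4 = 3.462 mg/dL
Patient A: CrCl = (140 − 36) × 92 / (72 × 3.462) × 0.85 = 9568.0 / 249.26 × 0.85 ≈ 32.6 mL/min
Patient B: CrCl = (140 − 77) × 48.1 / (72 × 2.5) = 3030.3 / 180.00 ≈ 16.8 mL/min
|32.6 − 16.8| = 15.8 mL/min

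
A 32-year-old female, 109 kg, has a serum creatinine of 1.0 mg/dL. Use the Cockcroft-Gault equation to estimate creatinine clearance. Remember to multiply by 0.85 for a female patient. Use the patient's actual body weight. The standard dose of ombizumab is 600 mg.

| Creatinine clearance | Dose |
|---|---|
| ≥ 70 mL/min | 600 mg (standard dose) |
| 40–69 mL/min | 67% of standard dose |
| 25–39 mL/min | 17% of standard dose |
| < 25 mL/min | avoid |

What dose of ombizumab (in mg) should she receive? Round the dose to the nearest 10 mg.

CrCl = (140 − 32) × 109 / (72 × 1) × 0.85 = 11772.0 / 72.00 × 0.85 ≈ 139.0 mL/min
CrCl ≈ 139 mL/min → bracket ≥ 70 mL/min.
100% of 600 mg = 600 mg

600 mg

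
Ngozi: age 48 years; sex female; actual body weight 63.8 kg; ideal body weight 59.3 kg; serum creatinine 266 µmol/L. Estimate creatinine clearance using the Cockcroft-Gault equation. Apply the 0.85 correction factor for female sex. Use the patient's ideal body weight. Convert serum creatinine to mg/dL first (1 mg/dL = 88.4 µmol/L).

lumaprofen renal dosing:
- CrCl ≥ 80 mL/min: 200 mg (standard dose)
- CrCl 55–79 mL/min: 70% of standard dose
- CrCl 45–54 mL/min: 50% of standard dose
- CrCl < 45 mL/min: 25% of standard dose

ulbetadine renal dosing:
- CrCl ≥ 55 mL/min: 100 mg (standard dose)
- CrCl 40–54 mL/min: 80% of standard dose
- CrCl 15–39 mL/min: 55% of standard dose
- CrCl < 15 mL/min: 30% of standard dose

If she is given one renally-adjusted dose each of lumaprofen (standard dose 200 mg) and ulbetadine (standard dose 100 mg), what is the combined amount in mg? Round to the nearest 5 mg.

105 mg

SCr = 266 / 88.4 = 3.009 mg/dL
CrCl = (140 − 48) × 59.3 / (72 × 3.009) × 0.85 = 5455.6 / 216.65 × 0.85 ≈ 21.4 mL/min
CrCl ≈ 21 mL/min.
lumaprofen: < 45 mL/min → 25% of 200 mg = 50 mg.
ulbetadine: 15–39 mL/min → 55% of 100 mg = 55 mg.
Total = 50 + 55 = 105 mg.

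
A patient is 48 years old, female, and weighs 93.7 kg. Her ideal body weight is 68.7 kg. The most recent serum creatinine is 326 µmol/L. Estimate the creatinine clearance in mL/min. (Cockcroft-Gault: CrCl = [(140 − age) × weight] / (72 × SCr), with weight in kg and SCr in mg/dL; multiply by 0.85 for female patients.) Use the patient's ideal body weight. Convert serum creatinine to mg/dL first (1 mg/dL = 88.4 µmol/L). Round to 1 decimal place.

SCr = 326 / 88.4 = 3.688 mg/dL
CrCl = (140 − 48) × 68.7 / (72 × 3.688) × 0.85 = 6320.4 / 265.54 × 0.85 ≈ 20.2 mL/min

20.2 mL/min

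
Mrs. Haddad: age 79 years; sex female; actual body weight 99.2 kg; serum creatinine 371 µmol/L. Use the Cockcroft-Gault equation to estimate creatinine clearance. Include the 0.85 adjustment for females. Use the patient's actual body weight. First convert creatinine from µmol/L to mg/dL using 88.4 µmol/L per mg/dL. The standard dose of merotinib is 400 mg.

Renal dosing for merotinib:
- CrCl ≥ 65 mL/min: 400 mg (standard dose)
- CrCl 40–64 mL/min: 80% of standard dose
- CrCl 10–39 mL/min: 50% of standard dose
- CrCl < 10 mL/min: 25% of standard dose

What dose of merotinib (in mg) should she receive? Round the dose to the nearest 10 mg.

SCr = 371 / 88.4 = 4.197 mg/dL
CrCl = (140 − 79) × 99.2 / (72 × 4.197) × 0.85 = 6051.2 / 302.18 × 0.85 ≈ 17.0 mL/min
CrCl ≈ 17 mL/min → bracket 10–39 mL/min.
50% of 400 mg = 200 mg

200 mg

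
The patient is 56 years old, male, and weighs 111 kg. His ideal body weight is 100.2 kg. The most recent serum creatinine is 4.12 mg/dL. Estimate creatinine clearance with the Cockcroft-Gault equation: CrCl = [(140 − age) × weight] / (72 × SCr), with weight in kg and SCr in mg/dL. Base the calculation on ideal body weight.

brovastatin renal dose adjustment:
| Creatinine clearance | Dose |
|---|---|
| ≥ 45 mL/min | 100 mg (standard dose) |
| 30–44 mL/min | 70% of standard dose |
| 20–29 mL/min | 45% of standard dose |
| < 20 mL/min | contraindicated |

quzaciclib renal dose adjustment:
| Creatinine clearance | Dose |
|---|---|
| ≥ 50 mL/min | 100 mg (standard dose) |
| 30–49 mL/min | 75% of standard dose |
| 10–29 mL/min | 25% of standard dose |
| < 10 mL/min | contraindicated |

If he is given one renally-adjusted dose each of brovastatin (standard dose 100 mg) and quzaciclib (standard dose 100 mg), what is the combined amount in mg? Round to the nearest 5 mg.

CrCl = (140 − 56) × 100.2 / (72 × 4.12) = 8416.8 / 296.64 ≈ 28.4 mL/min
CrCl ≈ 28 mL/min.
brovastatin: 20–29 mL/min → 45% of 100 mg = 45 mg.
quzaciclib: 10–29 mL/min → 25% of 100 mg = 25 mg.
Total = 45 + 25 = 70 mg.

70 mg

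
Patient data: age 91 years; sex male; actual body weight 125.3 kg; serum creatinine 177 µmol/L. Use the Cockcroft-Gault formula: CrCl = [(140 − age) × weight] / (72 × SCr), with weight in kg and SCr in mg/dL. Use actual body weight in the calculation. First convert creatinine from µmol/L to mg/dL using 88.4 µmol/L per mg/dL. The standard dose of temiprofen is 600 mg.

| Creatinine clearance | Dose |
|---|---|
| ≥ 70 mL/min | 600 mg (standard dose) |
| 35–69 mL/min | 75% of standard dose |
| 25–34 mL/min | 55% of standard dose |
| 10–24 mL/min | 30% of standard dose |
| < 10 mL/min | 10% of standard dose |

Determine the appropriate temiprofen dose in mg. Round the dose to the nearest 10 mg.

SCr = 177 / 88.4 = 2.002 mg/dL
CrCl = (140 − 91) × 125.3 / (72 × 2.002) = 6139.7 / 144.14 ≈ 42.6 mL/min
CrCl ≈ 43 mL/min → bracket 35–69 mL/min.
75% of 600 mg = 450 mg

450 mg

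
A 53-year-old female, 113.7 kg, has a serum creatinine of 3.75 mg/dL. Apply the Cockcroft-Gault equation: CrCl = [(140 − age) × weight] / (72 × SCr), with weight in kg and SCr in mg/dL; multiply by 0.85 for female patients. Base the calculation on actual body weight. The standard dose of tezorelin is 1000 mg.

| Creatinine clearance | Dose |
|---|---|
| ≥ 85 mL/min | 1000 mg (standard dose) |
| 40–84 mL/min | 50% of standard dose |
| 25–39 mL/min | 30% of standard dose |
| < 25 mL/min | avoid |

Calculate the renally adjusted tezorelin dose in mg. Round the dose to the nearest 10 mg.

CrCl = (140 − 53) × 113.7 / (72 × 3.75) × 0.85 = 9891.9 / 270.00 × 0.85 ≈ 31.1 mL/min
CrCl ≈ 31 mL/min → bracket 25–39 mL/min.
30% of 1000 mg = 300 mg

300 mg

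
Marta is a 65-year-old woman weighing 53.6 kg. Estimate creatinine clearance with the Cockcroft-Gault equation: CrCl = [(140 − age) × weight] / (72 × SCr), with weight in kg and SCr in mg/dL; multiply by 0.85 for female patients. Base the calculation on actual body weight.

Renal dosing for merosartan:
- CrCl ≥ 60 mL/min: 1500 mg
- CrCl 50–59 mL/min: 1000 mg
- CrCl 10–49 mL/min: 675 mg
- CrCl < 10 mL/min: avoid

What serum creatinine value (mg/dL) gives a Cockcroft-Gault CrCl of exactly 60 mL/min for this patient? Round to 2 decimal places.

0.79 mg/dL

Standard dose requires CrCl ≥ 60 mL/min.
Set (140 − 65) × 53.6 × 0.85 / (72 × SCr) = 60
SCr = (140 − 65) × 53.6 × 0.85 / (72 × 60) = 0.791 mg/dL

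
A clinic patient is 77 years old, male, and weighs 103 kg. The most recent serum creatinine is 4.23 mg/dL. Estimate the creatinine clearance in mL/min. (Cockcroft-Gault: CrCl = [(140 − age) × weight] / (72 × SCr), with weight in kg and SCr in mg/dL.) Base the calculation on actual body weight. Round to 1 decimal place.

CrCl = (140 − 77) × 103 / (72 × 4.23) = 6489.0 / 304.56 ≈ 21.3 mL/min

21.3 mL/min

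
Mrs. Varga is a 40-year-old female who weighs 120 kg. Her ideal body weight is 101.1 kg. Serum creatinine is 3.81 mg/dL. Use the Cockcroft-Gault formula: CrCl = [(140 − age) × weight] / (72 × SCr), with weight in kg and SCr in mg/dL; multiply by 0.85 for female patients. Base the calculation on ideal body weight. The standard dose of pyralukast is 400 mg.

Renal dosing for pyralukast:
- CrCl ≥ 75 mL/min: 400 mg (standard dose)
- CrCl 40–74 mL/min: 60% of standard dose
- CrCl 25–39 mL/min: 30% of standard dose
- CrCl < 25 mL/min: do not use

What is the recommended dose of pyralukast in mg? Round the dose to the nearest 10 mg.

CrCl = (140 − 40) × 101.1 / (72 × 3.81) × 0.85 = 10110.0 / 274.32 × 0.85 ≈ 31.3 mL/min
CrCl ≈ 31 mL/min → bracket 25–39 mL/min.
30% of 400 mg = 120 mg

120 mg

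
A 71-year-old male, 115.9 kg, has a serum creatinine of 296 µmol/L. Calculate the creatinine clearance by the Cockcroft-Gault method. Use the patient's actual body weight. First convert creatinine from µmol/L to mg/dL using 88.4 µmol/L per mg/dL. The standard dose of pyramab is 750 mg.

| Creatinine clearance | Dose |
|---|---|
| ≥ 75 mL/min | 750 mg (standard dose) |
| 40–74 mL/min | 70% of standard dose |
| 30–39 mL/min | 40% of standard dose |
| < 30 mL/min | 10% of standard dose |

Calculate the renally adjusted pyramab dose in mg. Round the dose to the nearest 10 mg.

300 mg

SCr = 296 / 88.4 = 3.348 mg/dL
CrCl = (140 − 71) × 115.9 / (72 × 3.348) = 7997.1 / 241.06 ≈ 33.2 mL/min
CrCl ≈ 33 mL/min → bracket 30–39 mL/min.
40% of 750 mg = 300 mg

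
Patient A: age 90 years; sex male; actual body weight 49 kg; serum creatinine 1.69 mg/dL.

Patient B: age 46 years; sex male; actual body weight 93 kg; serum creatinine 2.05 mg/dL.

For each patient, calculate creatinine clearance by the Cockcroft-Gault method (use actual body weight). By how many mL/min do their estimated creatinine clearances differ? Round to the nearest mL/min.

Patient A: CrCl = (140 − 90) × 49 / (72 × 1.69) = 2450.0 / 121.68 ≈ 20.1 mL/min
Patient B: CrCl = (140 − 46) × 93 / (72 × 2.05) = 8742.0 / 147.60 ≈ 59.2 mL/min
|20.1 − 59.2| = 39.1 mL/min

39 mL/min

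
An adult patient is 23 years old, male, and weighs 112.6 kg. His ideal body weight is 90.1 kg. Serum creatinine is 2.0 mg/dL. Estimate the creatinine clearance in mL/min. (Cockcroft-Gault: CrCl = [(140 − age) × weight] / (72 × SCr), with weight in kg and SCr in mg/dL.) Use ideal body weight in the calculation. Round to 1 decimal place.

73.2 mL/min

CrCl = (140 − 23) × 90.1 / (72 × 2) = 10541.7 / 144.00 ≈ 73.2 mL/min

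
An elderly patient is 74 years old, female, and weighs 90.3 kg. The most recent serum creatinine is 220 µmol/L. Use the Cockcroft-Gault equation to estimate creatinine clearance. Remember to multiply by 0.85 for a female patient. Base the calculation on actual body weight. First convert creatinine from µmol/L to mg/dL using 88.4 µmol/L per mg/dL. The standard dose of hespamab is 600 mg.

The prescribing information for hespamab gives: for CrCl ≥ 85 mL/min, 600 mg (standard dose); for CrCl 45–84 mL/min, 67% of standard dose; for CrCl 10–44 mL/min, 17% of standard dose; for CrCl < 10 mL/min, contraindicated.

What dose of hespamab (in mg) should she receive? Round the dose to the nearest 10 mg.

100 mg

SCr = 220 / 88.4 = 2.489 mg/dL
CrCl = (140 − 74) × 90.3 / (72 × 2.489) × 0.85 = 5959.8 / 179.21 × 0.85 ≈ 28.3 mL/min
CrCl ≈ 28 mL/min → bracket 10–44 mL/min.
17% of 600 mg = 102 mg → 100 mg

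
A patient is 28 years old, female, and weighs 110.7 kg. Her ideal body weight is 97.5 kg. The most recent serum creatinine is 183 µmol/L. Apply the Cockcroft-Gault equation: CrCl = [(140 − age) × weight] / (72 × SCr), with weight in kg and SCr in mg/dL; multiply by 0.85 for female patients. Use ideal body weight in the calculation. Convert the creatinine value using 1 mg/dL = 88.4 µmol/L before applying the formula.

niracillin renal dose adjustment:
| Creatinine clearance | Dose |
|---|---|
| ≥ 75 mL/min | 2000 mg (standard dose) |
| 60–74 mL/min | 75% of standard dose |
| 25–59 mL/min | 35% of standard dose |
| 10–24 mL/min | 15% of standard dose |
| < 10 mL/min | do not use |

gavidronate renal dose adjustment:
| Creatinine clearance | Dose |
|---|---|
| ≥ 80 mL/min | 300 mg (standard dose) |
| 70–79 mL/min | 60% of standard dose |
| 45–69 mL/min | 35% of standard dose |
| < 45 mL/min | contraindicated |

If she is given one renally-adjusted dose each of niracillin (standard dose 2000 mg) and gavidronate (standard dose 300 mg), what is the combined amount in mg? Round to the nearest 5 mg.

SCr = 183 / 88.4 = 2.07 mg/dL
CrCl = (140 − 28) × 97.5 / (72 × 2.07) × 0.85 = 10920.0 / 149.04 × 0.85 ≈ 62.3 mL/min
CrCl ≈ 62 mL/min.
niracillin: 60–74 mL/min → 75% of 2000 mg = 1500 mg.
gavidronate: 45–69 mL/min → 35% of 300 mg = 105 mg.
Total = 1500 + 105 = 1605 mg.

1605 mg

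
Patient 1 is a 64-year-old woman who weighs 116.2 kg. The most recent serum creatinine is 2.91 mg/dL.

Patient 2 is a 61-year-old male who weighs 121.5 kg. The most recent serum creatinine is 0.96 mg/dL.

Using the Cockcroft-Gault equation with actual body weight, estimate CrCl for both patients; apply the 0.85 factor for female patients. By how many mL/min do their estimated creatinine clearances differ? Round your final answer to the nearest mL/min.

Patient 1: CrCl = (140 − 64) × 116.2 / (72 × 2.91) × 0.85 = 8831.2 / 209.52 × 0.85 ≈ 35.8 mL/min
Patient 2: CrCl = (140 − 61) × 121.5 / (72 × 0.96) = 9598.5 / 69.12 ≈ 138.9 mL/min
|35.8 − 138.9| = 103.1 mL/min

103 mL/min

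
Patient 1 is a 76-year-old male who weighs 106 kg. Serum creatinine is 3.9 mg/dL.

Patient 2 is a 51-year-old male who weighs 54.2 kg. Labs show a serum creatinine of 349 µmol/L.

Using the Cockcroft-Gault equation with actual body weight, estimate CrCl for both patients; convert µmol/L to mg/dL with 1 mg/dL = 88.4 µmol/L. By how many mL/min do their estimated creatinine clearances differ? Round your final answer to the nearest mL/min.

7 mL/min

Patient 1: CrCl = (140 − 76) × 106 / (72 × 3.9) = 6784.0 / 280.80 ≈ 24.2 mL/min
Patient 2: SCr = 349 / 88.4 = 3.948 mg/dL
Patient 2: CrCl = (140 − 51) × 54.2 / (72 × 3.948) = 4823.8 / 284.26 ≈ 17.0 mL/min
|24.2 − 17.0| = 7.2 mL/min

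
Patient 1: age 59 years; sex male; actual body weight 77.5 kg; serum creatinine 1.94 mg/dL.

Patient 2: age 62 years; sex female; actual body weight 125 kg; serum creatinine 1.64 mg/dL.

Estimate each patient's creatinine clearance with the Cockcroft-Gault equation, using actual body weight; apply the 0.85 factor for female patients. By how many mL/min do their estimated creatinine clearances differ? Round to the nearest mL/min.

25 mL/min

Patient 1: CrCl = (140 − 59) × 77.5 / (72 × 1.94) = 6277.5 / 139.68 ≈ 44.9 mL/min
Patient 2: CrCl = (140 − 62) × 125 / (72 × 1.64) × 0.85 = 9750.0 / 118.08 × 0.85 ≈ 70.2 mL/min
|44.9 − 70.2| = 25.3 mL/min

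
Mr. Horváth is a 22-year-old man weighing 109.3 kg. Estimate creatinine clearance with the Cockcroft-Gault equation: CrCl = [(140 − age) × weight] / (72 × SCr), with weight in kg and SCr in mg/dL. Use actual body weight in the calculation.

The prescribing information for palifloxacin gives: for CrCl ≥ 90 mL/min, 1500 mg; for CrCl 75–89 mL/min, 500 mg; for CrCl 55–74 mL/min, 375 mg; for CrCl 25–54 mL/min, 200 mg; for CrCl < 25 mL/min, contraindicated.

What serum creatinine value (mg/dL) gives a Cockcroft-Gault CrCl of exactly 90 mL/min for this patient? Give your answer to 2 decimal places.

1.99 mg/dL

Standard dose requires CrCl ≥ 90 mL/min.
Set (140 − 22) × 109.3 / (72 × SCr) = 90
SCr = (140 − 22) × 109.3 / (72 × 90) = 1.990 mg/dL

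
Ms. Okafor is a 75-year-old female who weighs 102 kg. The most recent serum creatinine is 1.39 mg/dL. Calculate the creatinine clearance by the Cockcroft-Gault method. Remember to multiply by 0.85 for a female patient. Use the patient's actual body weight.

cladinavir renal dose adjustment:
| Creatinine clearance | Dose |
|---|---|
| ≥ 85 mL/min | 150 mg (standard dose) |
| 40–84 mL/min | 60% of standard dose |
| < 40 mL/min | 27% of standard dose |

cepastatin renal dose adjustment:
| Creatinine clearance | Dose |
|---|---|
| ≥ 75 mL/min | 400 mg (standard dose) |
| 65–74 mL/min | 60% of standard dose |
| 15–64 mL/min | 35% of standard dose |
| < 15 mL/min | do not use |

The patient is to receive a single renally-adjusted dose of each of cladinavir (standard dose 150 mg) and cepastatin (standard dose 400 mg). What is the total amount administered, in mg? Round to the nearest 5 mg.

230 mg

CrCl = (140 − 75) × 102 / (72 × 1.39) × 0.85 = 6630.0 / 100.08 × 0.85 ≈ 56.3 mL/min
CrCl ≈ 56 mL/min.
cladinavir: 40–84 mL/min → 60% of 150 mg = 90 mg.
cepastatin: 15–64 mL/min → 35% of 400 mg = 140 mg.
Total = 90 + 140 = 230 mg.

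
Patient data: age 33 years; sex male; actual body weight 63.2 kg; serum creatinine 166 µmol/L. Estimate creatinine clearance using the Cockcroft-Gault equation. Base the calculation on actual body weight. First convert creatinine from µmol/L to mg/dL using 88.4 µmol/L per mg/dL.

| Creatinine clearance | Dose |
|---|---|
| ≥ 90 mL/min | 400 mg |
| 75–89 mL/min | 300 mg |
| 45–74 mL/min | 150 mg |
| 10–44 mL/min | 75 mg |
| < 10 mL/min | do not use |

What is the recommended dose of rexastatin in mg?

SCr = 166 / 88.4 = 1.878 mg/dL
CrCl = (140 − 33) × 63.2 / (72 × 1.878) = 6762.4 / 135.22 ≈ 50.0 mL/min
CrCl ≈ 50 mL/min → bracket 45–74 mL/min.
Dose for this bracket: 150 mg.

150 mg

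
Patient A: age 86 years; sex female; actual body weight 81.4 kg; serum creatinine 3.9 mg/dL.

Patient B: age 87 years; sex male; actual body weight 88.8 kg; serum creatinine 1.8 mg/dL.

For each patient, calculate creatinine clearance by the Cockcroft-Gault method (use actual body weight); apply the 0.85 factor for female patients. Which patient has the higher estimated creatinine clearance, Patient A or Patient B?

Patient A: CrCl = (140 − 86) × 81.4 / (72 × 3.9) × 0.85 = 4395.6 / 280.80 × 0.85 ≈ 13.3 mL/min
Patient B: CrCl = (140 − 87) × 88.8 / (72 × 1.8) = 4706.4 / 129.60 ≈ 36.3 mL/min
13.3 vs 36.3 mL/min → Patient B is higher.

Patient B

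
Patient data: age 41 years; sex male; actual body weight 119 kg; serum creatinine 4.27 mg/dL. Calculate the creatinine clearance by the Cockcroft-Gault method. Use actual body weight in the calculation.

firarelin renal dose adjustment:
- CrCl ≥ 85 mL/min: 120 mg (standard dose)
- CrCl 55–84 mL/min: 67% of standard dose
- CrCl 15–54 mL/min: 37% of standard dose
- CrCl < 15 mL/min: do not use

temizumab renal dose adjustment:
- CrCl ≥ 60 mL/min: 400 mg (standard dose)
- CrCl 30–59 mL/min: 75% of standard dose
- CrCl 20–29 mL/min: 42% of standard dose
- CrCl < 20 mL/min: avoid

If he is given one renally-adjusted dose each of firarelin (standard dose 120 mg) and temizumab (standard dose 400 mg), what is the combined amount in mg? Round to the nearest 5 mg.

CrCl = (140 − 41) × 119 / (72 × 4.27) = 11781.0 / 307.44 ≈ 38.3 mL/min
CrCl ≈ 38 mL/min.
firarelin: 15–54 mL/min → 37% of 120 mg = 44.4 mg.
temizumab: 30–59 mL/min → 75% of 400 mg = 300 mg.
Total = 44.4 + 300 = 344.4 mg.

345 mg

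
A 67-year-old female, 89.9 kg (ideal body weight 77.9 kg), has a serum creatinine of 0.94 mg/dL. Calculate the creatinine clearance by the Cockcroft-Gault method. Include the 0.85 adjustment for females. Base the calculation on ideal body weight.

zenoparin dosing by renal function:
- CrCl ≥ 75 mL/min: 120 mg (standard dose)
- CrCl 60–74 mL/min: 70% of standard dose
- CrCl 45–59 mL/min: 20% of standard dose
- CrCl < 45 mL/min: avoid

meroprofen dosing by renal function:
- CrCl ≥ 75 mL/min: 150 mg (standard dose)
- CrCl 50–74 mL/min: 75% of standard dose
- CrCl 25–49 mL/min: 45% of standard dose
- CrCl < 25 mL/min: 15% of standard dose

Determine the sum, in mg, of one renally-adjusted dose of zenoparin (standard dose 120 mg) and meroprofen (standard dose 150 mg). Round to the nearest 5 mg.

CrCl = (140 − 67) × 77.9 / (72 × 0.94) × 0.85 = 5686.7 / 67.68 × 0.85 ≈ 71.4 mL/min
CrCl ≈ 71 mL/min.
zenoparin: 60–74 mL/min → 70% of 120 mg = 84 mg.
meroprofen: 50–74 mL/min → 75% of 150 mg = 112.5 mg.
Total = 84 + 112.5 = 196.5 mg.

195 mg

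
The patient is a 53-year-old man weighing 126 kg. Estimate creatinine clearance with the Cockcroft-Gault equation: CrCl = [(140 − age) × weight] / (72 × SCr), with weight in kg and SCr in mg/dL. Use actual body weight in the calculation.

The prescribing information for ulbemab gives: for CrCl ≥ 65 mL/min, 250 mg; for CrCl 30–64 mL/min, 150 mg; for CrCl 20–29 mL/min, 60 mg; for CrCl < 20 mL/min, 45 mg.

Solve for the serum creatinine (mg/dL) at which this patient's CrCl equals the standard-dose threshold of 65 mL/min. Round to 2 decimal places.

2.34 mg/dL

Standard dose requires CrCl ≥ 65 mL/min.
Set (140 − 53) × 126 / (72 × SCr) = 65
SCr = (140 − 53) × 126 / (72 × 65) = 2.342 mg/dL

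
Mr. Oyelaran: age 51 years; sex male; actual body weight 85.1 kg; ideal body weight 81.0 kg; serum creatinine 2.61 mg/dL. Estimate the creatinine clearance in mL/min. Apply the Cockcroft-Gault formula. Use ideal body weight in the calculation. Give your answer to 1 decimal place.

38.4 mL/min

CrCl = (140 − 51) × 81 / (72 × 2.61) = 7209.0 / 187.92 ≈ 38.4 mL/min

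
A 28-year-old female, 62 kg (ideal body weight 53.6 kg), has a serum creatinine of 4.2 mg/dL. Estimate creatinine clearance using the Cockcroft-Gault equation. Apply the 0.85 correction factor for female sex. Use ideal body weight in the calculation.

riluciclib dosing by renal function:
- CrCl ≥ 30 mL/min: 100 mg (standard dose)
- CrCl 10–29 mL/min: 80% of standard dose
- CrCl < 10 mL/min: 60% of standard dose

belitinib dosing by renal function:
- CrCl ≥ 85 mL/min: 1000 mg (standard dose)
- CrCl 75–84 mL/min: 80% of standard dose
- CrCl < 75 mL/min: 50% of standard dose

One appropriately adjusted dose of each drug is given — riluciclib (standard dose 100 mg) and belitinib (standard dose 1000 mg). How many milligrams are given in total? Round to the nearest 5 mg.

580 mg

CrCl = (140 − 28) × 53.6 / (72 × 4.2) × 0.85 = 6003.2 / 302.40 × 0.85 ≈ 16.9 mL/min
CrCl ≈ 17 mL/min.
riluciclib: 10–29 mL/min → 80% of 100 mg = 80 mg.
belitinib: < 75 mL/min → 50% of 1000 mg = 500 mg.
Total = 80 + 500 = 580 mg.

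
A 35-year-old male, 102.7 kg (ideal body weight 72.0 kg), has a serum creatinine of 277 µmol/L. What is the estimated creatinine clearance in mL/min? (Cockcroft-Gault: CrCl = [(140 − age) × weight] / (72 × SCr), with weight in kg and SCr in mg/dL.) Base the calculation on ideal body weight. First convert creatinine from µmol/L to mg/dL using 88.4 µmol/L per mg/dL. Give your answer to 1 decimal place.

33.5 mL/min

SCr = 277 / 88.4 = 3.133 mg/dL
CrCl = (140 − 35) × 72 / (72 × 3.133) = 7560.0 / 225.58 ≈ 33.5 mL/min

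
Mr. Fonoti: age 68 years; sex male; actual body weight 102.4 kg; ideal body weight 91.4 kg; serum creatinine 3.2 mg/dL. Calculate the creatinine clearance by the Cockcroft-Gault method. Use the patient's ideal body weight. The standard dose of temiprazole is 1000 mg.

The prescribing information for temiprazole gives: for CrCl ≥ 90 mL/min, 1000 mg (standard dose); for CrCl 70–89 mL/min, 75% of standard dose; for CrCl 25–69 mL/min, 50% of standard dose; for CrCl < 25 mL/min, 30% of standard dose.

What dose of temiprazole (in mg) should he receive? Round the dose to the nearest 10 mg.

CrCl = (140 − 68) × 91.4 / (72 × 3.2) = 6580.8 / 230.40 ≈ 28.6 mL/min
CrCl ≈ 29 mL/min → bracket 25–69 mL/min.
50% of 1000 mg = 500 mg

500 mg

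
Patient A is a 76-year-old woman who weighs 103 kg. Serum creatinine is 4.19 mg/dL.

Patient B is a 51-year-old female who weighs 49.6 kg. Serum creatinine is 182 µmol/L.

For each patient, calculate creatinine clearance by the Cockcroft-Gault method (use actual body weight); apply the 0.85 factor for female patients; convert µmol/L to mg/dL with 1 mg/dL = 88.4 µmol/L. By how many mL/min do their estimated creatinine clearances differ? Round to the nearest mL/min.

7 mL/min

Patient A: CrCl = (140 − 76) × 103 / (72 × 4.19) × 0.85 = 6592.0 / 301.68 × 0.85 ≈ 18.6 mL/min
Patient B: SCr = 182 / 88.4 = 2.059 mg/dL
Patient B: CrCl = (140 − 51) × 49.6 / (72 × 2.059) × 0.85 = 4414.4 / 148.25 × 0.85 ≈ 25.3 mL/min
|18.6 − 25.3| = 6.7 mL/min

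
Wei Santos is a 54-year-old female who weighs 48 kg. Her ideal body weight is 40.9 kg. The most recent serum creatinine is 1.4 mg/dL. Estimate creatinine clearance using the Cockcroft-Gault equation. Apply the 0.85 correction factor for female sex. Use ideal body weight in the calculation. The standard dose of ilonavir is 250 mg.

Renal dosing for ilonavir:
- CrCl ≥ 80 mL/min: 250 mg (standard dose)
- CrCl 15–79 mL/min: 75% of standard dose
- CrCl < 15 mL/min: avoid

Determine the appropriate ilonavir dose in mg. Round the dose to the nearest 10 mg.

CrCl = (140 − 54) × 40.9 / (72 × 1.4) × 0.85 = 3517.4 / 100.80 × 0.85 ≈ 29.7 mL/min
CrCl ≈ 30 mL/min → bracket 15–79 mL/min.
75% of 250 mg = 187.5 mg → 190 mg

190 mg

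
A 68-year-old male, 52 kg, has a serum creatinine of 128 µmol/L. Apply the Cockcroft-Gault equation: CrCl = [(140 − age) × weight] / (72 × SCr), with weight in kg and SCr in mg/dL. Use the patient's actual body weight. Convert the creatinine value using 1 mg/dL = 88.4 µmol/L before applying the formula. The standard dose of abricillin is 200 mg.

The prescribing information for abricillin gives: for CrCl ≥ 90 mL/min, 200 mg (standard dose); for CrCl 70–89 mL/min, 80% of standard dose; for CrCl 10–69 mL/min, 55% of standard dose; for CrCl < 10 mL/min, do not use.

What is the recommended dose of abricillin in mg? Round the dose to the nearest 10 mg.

SCr = 128 / 88.4 = 1.448 mg/dL
CrCl = (140 − 68) × 52 / (72 × 1.448) = 3744.0 / 104.26 ≈ 35.9 mL/min
CrCl ≈ 36 mL/min → bracket 10–69 mL/min.
55% of 200 mg = 110 mg

110 mg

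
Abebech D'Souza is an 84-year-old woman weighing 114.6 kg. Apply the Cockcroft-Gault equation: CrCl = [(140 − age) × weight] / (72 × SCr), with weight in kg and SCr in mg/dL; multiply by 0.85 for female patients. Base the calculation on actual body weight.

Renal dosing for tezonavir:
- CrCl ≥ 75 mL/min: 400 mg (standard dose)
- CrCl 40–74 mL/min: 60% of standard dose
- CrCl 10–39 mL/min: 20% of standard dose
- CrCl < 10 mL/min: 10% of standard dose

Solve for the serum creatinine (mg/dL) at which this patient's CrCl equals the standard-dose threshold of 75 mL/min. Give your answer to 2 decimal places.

1.01 mg/dL

Standard dose requires CrCl ≥ 75 mL/min.
Set (140 − 84) × 114.6 × 0.85 / (72 × SCr) = 75
SCr = (140 − 84) × 114.6 × 0.85 / (72 × 75) = 1.010 mg/dL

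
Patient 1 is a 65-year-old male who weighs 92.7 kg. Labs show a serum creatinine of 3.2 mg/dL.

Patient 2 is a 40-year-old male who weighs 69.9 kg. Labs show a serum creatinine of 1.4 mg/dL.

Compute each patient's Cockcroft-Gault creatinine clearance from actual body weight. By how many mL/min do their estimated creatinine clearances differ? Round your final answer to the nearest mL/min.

39 mL/min

Patient 1: CrCl = (140 − 65) × 92.7 / (72 × 3.2) = 6952.5 / 230.40 ≈ 30.2 mL/min
Patient 2: CrCl = (140 − 40) × 69.9 / (72 × 1.4) = 6990.0 / 100.80 ≈ 69.3 mL/min
|30.2 − 69.3| = 39.1 mL/min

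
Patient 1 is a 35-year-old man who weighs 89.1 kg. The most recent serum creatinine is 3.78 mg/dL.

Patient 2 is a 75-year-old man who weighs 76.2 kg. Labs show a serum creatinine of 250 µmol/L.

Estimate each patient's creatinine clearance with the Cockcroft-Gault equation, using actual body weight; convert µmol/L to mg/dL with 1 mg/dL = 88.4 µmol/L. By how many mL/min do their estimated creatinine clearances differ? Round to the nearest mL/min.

10 mL/min

Patient 1: CrCl = (140 − 35) × 89.1 / (72 × 3.78) = 9355.5 / 272.16 ≈ 34.4 mL/min
Patient 2: SCr = 250 / 88.4 = 2.828 mg/dL
Patient 2: CrCl = (140 − 75) × 76.2 / (72 × 2.828) = 4953.0 / 203.62 ≈ 24.3 mL/min
|34.4 − 24.3| = 10.1 mL/min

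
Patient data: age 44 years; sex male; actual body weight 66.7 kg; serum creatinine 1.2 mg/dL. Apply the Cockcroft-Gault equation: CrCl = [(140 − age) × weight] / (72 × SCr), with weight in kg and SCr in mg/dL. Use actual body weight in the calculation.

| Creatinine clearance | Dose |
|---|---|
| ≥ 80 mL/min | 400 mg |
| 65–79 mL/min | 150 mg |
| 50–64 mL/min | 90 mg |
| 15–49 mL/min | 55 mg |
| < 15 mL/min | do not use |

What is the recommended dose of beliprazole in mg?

150 mg

CrCl = (140 − 44) × 66.7 / (72 × 1.2) = 6403.2 / 86.40 ≈ 74.1 mL/min
CrCl ≈ 74 mL/min → bracket 65–79 mL/min.
Dose for this bracket: 150 mg.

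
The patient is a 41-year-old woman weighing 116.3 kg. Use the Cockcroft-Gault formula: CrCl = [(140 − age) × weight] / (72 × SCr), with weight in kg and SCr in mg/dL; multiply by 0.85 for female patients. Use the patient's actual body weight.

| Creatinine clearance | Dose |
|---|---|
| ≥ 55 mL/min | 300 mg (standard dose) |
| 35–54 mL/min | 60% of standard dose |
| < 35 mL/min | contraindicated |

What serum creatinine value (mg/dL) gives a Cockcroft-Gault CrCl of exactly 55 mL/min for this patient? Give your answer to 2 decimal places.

Standard dose requires CrCl ≥ 55 mL/min.
Set (140 − 41) × 116.3 × 0.85 / (72 × SCr) = 55
SCr = (140 − 41) × 116.3 × 0.85 / (72 × 55) = 2.471 mg/dL

2.47 mg/dL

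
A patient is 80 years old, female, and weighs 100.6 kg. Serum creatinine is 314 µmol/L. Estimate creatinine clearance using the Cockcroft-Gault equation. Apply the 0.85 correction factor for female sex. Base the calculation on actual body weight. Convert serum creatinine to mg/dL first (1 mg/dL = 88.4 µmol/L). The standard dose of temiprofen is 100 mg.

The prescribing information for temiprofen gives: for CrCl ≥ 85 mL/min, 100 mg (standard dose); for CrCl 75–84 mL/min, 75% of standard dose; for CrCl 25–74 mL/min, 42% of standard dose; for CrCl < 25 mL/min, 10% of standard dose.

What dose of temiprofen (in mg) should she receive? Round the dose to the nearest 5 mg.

SCr = 314 / 88.4 = 3.552 mg/dL
CrCl = (140 − 80) × 100.6 / (72 × 3.552) × 0.85 = 6036.0 / 255.74 × 0.85 ≈ 20.1 mL/min
CrCl ≈ 20 mL/min → bracket < 25 mL/min.
10% of 100 mg = 10 mg

10 mg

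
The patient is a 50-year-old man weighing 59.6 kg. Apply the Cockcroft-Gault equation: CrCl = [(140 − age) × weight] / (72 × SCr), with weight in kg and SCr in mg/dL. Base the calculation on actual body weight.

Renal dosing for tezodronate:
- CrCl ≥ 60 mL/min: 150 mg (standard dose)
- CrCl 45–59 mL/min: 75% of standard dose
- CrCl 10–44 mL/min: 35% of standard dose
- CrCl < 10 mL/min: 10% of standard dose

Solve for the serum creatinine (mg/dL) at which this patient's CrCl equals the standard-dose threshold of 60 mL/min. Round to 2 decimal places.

1.24 mg/dL

Standard dose requires CrCl ≥ 60 mL/min.
Set (140 − 50) × 59.6 / (72 × SCr) = 60
SCr = (140 − 50) × 59.6 / (72 × 60) = 1.242 mg/dL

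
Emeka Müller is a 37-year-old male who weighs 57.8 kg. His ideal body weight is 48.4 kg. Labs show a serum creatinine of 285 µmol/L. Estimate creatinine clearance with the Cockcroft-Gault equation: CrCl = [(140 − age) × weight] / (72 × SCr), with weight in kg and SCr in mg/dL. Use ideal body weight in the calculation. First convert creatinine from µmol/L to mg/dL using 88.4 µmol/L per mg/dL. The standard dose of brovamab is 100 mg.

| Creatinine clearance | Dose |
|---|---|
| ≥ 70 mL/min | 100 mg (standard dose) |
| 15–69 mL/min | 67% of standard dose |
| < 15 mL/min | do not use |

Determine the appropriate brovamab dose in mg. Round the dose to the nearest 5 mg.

SCr = 285 / 88.4 = 3.224 mg/dL
CrCl = (140 − 37) × 48.4 / (72 × 3.224) = 4985.2 / 232.13 ≈ 21.5 mL/min
CrCl ≈ 21 mL/min → bracket 15–69 mL/min.
67% of 100 mg = 67 mg → 65 mg

65 mg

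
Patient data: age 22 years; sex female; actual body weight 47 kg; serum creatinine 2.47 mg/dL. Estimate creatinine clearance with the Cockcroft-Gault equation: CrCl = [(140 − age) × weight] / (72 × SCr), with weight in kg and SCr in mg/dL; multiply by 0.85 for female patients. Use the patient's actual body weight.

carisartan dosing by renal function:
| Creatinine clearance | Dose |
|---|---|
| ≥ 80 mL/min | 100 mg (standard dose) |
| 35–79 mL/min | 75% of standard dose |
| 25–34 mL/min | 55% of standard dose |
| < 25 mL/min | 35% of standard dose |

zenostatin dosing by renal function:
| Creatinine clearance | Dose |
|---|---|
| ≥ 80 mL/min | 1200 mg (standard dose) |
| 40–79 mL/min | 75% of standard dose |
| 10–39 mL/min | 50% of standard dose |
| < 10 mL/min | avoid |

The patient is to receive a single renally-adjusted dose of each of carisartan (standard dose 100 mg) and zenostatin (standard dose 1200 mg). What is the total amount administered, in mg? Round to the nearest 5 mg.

655 mg

CrCl = (140 − 22) × 47 / (72 × 2.47) × 0.85 = 5546.0 / 177.84 × 0.85 ≈ 26.5 mL/min
CrCl ≈ 27 mL/min.
carisartan: 25–34 mL/min → 55% of 100 mg = 55 mg.
zenostatin: 10–39 mL/min → 50% of 1200 mg = 600 mg.
Total = 55 + 600 = 655 mg.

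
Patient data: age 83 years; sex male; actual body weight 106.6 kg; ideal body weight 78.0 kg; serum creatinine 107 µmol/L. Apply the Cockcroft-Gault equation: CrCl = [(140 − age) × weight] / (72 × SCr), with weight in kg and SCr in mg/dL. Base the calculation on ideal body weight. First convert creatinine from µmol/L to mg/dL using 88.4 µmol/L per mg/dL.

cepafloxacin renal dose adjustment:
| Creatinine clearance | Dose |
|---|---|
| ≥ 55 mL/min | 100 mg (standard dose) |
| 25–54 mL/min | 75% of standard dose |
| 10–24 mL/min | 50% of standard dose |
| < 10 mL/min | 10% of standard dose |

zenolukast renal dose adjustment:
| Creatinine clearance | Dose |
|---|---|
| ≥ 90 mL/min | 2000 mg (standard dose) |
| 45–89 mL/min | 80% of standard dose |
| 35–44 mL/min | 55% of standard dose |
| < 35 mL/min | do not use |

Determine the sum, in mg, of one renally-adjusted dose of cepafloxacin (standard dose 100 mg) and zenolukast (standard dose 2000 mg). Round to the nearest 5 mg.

SCr = 107 / 88.4 = 1.21 mg/dL
CrCl = (140 − 83) × 78 / (72 × 1.21) = 4446.0 / 87.12 ≈ 51.0 mL/min
CrCl ≈ 51 mL/min.
cepafloxacin: 25–54 mL/min → 75% of 100 mg = 75 mg.
zenolukast: 45–89 mL/min → 80% of 2000 mg = 1600 mg.
Total = 75 + 1600 = 1675 mg.

1675 mg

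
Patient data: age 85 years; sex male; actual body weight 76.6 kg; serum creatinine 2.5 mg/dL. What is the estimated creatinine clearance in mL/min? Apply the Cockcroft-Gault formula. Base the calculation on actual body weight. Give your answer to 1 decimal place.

CrCl = (140 − 85) × 76.6 / (72 × 2.5) = 4213.0 / 180.00 ≈ 23.4 mL/min

23.4 mL/min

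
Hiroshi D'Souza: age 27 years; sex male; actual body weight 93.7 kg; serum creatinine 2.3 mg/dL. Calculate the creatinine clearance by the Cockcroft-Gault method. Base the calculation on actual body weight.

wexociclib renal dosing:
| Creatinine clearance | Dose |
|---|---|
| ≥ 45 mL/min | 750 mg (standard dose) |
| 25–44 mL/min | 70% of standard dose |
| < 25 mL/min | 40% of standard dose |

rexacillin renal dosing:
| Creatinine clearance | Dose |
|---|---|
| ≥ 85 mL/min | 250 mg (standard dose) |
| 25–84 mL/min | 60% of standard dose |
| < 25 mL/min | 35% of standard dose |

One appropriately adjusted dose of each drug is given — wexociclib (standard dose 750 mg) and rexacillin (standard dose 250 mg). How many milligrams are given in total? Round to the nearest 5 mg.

CrCl = (140 − 27) × 93.7 / (72 × 2.3) = 10588.1 / 165.60 ≈ 63.9 mL/min
CrCl ≈ 64 mL/min.
wexociclib: ≥ 45 mL/min → 100% of 750 mg = 750 mg.
rexacillin: 25–84 mL/min → 60% of 250 mg = 150 mg.
Total = 750 + 150 = 900 mg.

900 mg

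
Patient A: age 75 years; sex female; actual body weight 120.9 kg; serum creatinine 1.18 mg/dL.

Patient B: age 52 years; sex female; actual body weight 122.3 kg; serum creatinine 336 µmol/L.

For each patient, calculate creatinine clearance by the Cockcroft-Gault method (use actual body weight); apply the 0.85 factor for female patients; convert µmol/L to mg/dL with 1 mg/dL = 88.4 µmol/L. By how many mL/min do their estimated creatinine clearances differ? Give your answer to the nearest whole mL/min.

Patient A: CrCl = (140 − 75) × 120.9 / (72 × 1.18) × 0.85 = 7858.5 / 84.96 × 0.85 ≈ 78.6 mL/min
Patient B: SCr = 336 / 88.4 = 3.801 mg/dL
Patient B: CrCl = (140 − 52) × 122.3 / (72 × 3.801) × 0.85 = 10762.4 / 273.67 × 0.85 ≈ 33.4 mL/min
|78.6 − 33.4| = 45.2 mL/min

45 mL/min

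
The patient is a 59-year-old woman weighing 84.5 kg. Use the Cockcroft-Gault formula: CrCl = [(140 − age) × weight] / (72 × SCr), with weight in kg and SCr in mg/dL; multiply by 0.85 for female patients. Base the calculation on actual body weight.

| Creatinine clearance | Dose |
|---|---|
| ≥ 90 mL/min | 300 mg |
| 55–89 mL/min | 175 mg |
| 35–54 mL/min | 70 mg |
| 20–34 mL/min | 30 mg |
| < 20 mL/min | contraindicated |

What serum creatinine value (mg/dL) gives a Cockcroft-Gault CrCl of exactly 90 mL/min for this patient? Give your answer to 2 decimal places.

Standard dose requires CrCl ≥ 90 mL/min.
Set (140 − 59) × 84.5 × 0.85 / (72 × SCr) = 90
SCr = (140 − 59) × 84.5 × 0.85 / (72 × 90) = 0.898 mg/dL

0.90 mg/dL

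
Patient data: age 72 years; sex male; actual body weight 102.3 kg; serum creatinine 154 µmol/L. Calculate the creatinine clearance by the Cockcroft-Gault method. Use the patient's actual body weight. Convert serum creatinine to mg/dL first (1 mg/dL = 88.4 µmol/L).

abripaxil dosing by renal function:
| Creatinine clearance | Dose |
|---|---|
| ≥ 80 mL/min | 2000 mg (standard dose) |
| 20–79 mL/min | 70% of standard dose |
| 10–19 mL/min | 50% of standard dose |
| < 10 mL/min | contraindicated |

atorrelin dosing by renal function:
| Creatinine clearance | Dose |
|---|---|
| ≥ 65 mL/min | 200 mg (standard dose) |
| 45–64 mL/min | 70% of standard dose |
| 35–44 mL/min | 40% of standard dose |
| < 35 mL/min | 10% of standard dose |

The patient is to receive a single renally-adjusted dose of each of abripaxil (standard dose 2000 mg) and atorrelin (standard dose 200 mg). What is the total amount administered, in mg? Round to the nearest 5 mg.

SCr = 154 / 88.4 = 1.742 mg/dL
CrCl = (140 − 72) × 102.3 / (72 × 1.742) = 6956.4 / 125.42 ≈ 55.5 mL/min
CrCl ≈ 55 mL/min.
abripaxil: 20–79 mL/min → 70% of 2000 mg = 1400 mg.
atorrelin: 45–64 mL/min → 70% of 200 mg = 140 mg.
Total = 1400 + 140 = 1540 mg.

1540 mg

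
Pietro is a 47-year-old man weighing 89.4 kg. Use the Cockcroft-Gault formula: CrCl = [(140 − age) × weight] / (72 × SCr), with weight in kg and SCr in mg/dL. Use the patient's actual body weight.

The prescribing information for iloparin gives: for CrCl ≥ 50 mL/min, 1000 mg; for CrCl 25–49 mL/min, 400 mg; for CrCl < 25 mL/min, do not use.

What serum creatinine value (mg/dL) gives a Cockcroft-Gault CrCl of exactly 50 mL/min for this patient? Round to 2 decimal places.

2.31 mg/dL

Standard dose requires CrCl ≥ 50 mL/min.
Set (140 − 47) × 89.4 / (72 × SCr) = 50
SCr = (140 − 47) × 89.4 / (72 × 50) = 2.310 mg/dL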